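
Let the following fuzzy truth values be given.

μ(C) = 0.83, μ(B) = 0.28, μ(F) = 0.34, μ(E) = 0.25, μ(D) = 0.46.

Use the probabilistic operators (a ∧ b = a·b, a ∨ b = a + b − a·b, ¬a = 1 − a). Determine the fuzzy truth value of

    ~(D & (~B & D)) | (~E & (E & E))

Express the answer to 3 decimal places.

0.855

~B = 1 − 0.2800 = 0.7200
~B & D = a·b on (0.7200, 0.4600) = 0.3312
D & (~B & D) = a·b on (0.4600, 0.3312) = 0.1524
~(D & (~B & D)) = 1 − 0.1524 = 0.8476
~E = 1 − 0.2500 = 0.7500
E & E = a·b on (0.2500, 0.2500) = 0.0625
~E & (E & E) = a·b on (0.7500, 0.0625) = 0.0469
~(D & (~B & D)) | (~E & (E & E)) = a + b − a·b on (0.8476, 0.0469) = 0.8548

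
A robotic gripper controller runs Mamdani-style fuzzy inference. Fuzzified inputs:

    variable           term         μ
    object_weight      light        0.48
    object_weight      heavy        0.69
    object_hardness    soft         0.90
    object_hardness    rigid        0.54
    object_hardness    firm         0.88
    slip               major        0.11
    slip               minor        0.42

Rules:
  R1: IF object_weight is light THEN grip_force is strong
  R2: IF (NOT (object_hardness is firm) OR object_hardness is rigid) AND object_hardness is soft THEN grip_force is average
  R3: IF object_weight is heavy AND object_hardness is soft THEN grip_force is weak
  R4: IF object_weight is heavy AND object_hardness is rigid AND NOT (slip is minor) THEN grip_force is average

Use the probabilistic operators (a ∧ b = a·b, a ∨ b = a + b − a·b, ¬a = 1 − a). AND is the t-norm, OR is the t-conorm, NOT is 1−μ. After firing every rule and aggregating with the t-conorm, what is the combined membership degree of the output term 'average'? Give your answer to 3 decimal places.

R1: light=0.48 → w = 0.4800
R2: (¬firm=1−0.88=0.12 OR rigid=0.54) = 0.5952; AND[a·b] with soft=0.90 → w = 0.5357
R3: heavy=0.69, soft=0.90; AND[a·b] → w = 0.6210
R4: heavy=0.69, rigid=0.54, ¬minor=1−0.42=0.58; AND[a·b] → w = 0.2161
Rules with consequent 'average': {R2, R4} → strengths 0.5357, 0.2161
Aggregate via t-conorm [a + b − a·b]: 0.6360

0.636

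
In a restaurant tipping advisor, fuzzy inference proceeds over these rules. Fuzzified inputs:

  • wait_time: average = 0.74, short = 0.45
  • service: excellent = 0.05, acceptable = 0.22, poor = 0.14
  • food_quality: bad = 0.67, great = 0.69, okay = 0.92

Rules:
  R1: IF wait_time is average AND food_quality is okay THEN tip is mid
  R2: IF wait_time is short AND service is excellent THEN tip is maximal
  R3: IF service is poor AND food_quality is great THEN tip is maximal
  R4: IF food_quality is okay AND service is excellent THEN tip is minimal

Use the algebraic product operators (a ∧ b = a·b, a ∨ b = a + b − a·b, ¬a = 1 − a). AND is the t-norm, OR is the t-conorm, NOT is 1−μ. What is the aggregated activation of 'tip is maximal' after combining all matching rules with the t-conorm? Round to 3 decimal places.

R1: average=0.74, okay=0.92; AND[a·b] → w = 0.6808
R2: short=0.45, excellent=0.05; AND[a·b] → w = 0.0225
R3: poor=0.14, great=0.69; AND[a·b] → w = 0.0966
R4: okay=0.92, excellent=0.05; AND[a·b] → w = 0.0460
Rules with consequent 'maximal': {R2, R3} → strengths 0.0225, 0.0966
Aggregate via t-conorm [a + b − a·b]: 0.1169

0.117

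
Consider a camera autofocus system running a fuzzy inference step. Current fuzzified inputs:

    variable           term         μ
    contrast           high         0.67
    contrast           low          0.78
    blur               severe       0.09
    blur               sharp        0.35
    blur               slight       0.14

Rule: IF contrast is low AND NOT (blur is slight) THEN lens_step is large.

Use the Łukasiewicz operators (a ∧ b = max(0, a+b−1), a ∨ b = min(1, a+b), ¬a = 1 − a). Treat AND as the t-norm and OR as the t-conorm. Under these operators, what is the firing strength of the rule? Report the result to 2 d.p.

firing strength: low=0.78, ¬slight=1−0.14=0.86; AND[max(0, a+b−1)] → w = 0.64

0.64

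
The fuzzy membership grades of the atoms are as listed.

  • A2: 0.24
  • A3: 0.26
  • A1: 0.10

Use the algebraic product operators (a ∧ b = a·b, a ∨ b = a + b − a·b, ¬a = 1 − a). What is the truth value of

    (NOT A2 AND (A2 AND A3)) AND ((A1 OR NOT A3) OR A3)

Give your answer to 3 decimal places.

0.039

NOT A2 = 1 − 0.2400 = 0.7600
A2 AND A3 = a·b on (0.2400, 0.2600) = 0.0624
NOT A2 AND (A2 AND A3) = a·b on (0.7600, 0.0624) = 0.0474
NOT A3 = 1 − 0.2600 = 0.7400
A1 OR NOT A3 = a + b − a·b on (0.1000, 0.7400) = 0.7660
(A1 OR NOT A3) OR A3 = a + b − a·b on (0.7660, 0.2600) = 0.8268
(NOT A2 AND (A2 AND A3)) AND ((A1 OR NOT A3) OR A3) = a·b on (0.0474, 0.8268) = 0.0392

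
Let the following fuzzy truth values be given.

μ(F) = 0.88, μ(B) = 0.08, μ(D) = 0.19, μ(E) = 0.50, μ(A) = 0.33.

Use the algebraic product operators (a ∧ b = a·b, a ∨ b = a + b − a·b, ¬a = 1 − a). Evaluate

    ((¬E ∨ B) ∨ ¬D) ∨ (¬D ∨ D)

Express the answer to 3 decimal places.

¬E = 1 − 0.5000 = 0.5000
¬E ∨ B = a + b − a·b on (0.5000, 0.0800) = 0.5400
¬D = 1 − 0.1900 = 0.8100
(¬E ∨ B) ∨ ¬D = a + b − a·b on (0.5400, 0.8100) = 0.9126
¬D = 1 − 0.1900 = 0.8100
¬D ∨ D = a + b − a·b on (0.8100, 0.1900) = 0.8461
((¬E ∨ B) ∨ ¬D) ∨ (¬D ∨ D) = a + b − a·b on (0.9126, 0.8461) = 0.9865

0.987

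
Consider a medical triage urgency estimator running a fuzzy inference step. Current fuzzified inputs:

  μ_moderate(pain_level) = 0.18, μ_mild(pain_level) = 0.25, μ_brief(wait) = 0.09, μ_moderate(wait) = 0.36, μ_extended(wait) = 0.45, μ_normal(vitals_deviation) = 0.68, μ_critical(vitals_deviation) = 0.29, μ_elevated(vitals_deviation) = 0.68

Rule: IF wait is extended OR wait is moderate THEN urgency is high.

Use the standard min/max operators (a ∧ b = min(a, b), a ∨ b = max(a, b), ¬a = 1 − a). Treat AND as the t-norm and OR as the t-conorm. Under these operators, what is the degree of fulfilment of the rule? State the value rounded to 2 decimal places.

firing strength: extended=0.45, moderate=0.36; OR[max(a, b)] → w = 0.45

0.45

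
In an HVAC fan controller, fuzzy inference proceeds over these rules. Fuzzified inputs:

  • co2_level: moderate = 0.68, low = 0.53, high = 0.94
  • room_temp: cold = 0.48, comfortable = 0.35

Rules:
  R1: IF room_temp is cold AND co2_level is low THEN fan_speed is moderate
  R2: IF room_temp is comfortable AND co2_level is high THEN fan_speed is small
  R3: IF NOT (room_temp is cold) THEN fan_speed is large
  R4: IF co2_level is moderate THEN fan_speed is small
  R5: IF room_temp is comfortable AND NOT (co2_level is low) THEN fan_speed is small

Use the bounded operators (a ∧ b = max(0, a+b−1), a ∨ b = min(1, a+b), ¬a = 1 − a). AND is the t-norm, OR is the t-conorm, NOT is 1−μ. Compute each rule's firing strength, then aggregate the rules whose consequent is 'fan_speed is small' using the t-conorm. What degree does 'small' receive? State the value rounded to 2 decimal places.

R1: cold=0.48, low=0.53; AND[max(0, a+b−1)] → w = 0.01
R2: comfortable=0.35, high=0.94; AND[max(0, a+b−1)] → w = 0.29
R3: ¬cold=1−0.48=0.52 → w = 0.52
R4: moderate=0.68 → w = 0.68
R5: comfortable=0.35, ¬low=1−0.53=0.47; AND[max(0, a+b−1)] → w = 0.00
Rules with consequent 'small': {R2, R4, R5} → strengths 0.29, 0.68, 0.00
Aggregate via t-conorm [min(1, a+b)]: 0.97

0.97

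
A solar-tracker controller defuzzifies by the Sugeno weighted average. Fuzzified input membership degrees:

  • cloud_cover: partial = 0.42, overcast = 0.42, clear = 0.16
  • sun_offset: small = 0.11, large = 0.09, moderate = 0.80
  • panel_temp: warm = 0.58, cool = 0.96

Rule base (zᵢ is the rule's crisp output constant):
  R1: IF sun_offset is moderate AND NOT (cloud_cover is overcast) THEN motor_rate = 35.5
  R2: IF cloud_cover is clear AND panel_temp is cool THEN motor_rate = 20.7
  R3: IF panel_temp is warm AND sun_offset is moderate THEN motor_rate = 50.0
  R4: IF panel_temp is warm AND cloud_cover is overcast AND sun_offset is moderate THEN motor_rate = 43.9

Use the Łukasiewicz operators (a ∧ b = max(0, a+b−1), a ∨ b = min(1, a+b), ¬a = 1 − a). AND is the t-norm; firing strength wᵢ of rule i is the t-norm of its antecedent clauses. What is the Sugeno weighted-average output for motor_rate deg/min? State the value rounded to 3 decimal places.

R1 (z=35.5): moderate=0.80, ¬overcast=1−0.42=0.58; AND[max(0, a+b−1)] → w = 0.38
R2 (z=20.7): clear=0.16, cool=0.96; AND[max(0, a+b−1)] → w = 0.12
R3 (z=50.0): warm=0.58, moderate=0.80; AND[max(0, a+b−1)] → w = 0.38
R4 (z=43.9): warm=0.58, overcast=0.42, moderate=0.80; AND[max(0, a+b−1)] → w = 0.00
Weighted average = (0.38·35.5 + 0.12·20.7 + 0.38·50.0 + 0.00·43.9) / (0.38 + 0.12 + 0.38 + 0.00)
  = 34.9740 / 0.8800 = 39.743

39.743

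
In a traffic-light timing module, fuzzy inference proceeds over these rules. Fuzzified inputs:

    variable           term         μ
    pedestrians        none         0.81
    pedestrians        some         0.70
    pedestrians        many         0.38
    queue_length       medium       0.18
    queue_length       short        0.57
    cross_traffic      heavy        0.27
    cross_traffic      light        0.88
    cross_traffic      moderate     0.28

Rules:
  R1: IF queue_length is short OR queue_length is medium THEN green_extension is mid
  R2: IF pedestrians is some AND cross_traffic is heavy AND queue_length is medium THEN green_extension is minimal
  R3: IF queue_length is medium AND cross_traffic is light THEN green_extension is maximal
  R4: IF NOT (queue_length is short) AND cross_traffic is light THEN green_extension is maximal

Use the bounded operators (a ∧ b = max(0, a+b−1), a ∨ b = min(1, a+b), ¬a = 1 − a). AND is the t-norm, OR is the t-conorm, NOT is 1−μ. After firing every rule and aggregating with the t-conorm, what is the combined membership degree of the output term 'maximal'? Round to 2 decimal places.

R1: short=0.57, medium=0.18; OR[min(1, a+b)] → w = 0.75
R2: some=0.70, heavy=0.27, medium=0.18; AND[max(0, a+b−1)] → w = 0.00
R3: medium=0.18, light=0.88; AND[max(0, a+b−1)] → w = 0.06
R4: ¬short=1−0.57=0.43, light=0.88; AND[max(0, a+b−1)] → w = 0.31
Rules with consequent 'maximal': {R3, R4} → strengths 0.06, 0.31
Aggregate via t-conorm [min(1, a+b)]: 0.37

0.37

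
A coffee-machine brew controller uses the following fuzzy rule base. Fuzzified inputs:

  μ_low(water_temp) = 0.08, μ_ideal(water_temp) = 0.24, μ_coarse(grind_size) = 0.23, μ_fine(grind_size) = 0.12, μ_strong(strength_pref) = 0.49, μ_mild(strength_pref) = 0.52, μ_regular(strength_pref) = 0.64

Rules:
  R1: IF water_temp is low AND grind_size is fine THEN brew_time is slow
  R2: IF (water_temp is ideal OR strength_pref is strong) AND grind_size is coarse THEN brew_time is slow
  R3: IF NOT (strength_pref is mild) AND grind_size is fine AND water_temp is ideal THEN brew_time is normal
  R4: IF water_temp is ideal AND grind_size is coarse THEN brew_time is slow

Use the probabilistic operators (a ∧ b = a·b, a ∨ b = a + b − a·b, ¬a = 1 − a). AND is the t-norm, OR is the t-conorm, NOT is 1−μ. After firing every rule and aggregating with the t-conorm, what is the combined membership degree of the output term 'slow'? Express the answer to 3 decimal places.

R1: low=0.08, fine=0.12; AND[a·b] → w = 0.0096
R2: (ideal=0.24 OR strong=0.49) = 0.6124; AND[a·b] with coarse=0.23 → w = 0.1409
R3: ¬mild=1−0.52=0.48, fine=0.12, ideal=0.24; AND[a·b] → w = 0.0138
R4: ideal=0.24, coarse=0.23; AND[a·b] → w = 0.0552
Rules with consequent 'slow': {R1, R2, R4} → strengths 0.0096, 0.1409, 0.0552
Aggregate via t-conorm [a + b − a·b]: 0.1961

0.196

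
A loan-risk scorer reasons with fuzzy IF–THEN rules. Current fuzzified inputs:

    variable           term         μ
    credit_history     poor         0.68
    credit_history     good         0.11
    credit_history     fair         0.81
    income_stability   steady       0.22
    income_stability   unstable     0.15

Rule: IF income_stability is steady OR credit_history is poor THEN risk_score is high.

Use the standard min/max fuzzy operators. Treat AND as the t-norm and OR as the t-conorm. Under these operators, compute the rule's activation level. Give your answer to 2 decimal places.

0.68

firing strength: steady=0.22, poor=0.68; OR[max(a, b)] → w = 0.68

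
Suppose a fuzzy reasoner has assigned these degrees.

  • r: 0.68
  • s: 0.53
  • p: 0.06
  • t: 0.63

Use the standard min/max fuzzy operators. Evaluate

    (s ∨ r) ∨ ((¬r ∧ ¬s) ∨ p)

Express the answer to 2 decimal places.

0.68

s ∨ r = max(a, b) on (0.53, 0.68) = 0.68
¬r = 1 − 0.68 = 0.32
¬s = 1 − 0.53 = 0.47
¬r ∧ ¬s = min(a, b) on (0.32, 0.47) = 0.32
(¬r ∧ ¬s) ∨ p = max(a, b) on (0.32, 0.06) = 0.32
(s ∨ r) ∨ ((¬r ∧ ¬s) ∨ p) = max(a, b) on (0.68, 0.32) = 0.68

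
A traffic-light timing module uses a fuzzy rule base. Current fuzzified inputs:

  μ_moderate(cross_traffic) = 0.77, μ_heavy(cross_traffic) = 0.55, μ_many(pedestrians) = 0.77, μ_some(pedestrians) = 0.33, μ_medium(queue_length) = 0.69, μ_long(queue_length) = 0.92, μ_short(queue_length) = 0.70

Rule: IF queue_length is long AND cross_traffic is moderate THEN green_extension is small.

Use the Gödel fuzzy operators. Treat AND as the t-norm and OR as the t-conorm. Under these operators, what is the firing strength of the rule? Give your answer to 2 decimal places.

firing strength: long=0.92, moderate=0.77; AND[min(a, b)] → w = 0.77

0.77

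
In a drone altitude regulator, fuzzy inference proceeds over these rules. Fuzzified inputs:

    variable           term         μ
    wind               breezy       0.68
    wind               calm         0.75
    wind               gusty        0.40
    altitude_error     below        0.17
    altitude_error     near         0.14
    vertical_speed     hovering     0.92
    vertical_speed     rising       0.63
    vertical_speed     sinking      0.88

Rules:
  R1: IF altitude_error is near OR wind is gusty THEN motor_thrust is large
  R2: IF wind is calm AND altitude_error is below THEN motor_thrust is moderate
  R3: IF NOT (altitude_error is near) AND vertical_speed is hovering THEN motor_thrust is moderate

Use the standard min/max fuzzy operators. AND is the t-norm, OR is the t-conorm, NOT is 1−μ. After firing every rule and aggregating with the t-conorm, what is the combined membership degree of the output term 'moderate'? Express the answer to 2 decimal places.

0.86

R1: near=0.14, gusty=0.40; OR[max(a, b)] → w = 0.40
R2: calm=0.75, below=0.17; AND[min(a, b)] → w = 0.17
R3: ¬near=1−0.14=0.86, hovering=0.92; AND[min(a, b)] → w = 0.86
Rules with consequent 'moderate': {R2, R3} → strengths 0.17, 0.86
Aggregate via t-conorm [max(a, b)]: 0.86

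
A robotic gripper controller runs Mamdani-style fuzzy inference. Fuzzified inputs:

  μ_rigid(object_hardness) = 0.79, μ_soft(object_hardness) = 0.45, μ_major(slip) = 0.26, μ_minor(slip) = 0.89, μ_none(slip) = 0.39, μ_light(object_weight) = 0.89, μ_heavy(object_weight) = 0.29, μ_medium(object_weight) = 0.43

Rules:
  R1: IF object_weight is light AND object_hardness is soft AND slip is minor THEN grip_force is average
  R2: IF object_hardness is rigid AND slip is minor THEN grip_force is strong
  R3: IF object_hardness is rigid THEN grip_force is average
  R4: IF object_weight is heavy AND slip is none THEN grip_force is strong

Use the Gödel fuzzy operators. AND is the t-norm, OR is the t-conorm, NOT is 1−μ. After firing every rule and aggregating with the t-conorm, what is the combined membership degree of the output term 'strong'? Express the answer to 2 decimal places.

R1: light=0.89, soft=0.45, minor=0.89; AND[min(a, b)] → w = 0.45
R2: rigid=0.79, minor=0.89; AND[min(a, b)] → w = 0.79
R3: rigid=0.79 → w = 0.79
R4: heavy=0.29, none=0.39; AND[min(a, b)] → w = 0.29
Rules with consequent 'strong': {R2, R4} → strengths 0.79, 0.29
Aggregate via t-conorm [max(a, b)]: 0.79

0.79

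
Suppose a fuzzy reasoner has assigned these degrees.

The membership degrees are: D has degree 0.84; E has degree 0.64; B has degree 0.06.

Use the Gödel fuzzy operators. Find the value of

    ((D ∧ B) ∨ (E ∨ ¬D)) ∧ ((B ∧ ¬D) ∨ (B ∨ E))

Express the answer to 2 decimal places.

0.64

D ∧ B = min(a, b) on (0.84, 0.06) = 0.06
¬D = 1 − 0.84 = 0.16
E ∨ ¬D = max(a, b) on (0.64, 0.16) = 0.64
(D ∧ B) ∨ (E ∨ ¬D) = max(a, b) on (0.06, 0.64) = 0.64
¬D = 1 − 0.84 = 0.16
B ∧ ¬D = min(a, b) on (0.06, 0.16) = 0.06
B ∨ E = max(a, b) on (0.06, 0.64) = 0.64
(B ∧ ¬D) ∨ (B ∨ E) = max(a, b) on (0.06, 0.64) = 0.64
((D ∧ B) ∨ (E ∨ ¬D)) ∧ ((B ∧ ¬D) ∨ (B ∨ E)) = min(a, b) on (0.64, 0.64) = 0.64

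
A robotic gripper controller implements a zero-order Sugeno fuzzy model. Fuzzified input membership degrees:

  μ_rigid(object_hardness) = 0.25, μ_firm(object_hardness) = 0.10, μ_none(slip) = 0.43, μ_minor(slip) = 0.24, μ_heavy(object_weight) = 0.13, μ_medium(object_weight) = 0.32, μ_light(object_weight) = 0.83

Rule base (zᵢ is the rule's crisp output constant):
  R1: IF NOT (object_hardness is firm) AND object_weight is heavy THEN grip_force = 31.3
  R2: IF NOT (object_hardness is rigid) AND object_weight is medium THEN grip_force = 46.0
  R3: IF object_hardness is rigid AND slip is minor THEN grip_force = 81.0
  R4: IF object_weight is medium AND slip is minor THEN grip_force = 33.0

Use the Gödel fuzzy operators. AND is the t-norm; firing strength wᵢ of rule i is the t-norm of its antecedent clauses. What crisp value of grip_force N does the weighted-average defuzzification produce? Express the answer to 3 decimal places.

R1 (z=31.3): ¬firm=1−0.10=0.90, heavy=0.13; AND[min(a, b)] → w = 0.13
R2 (z=46.0): ¬rigid=1−0.25=0.75, medium=0.32; AND[min(a, b)] → w = 0.32
R3 (z=81.0): rigid=0.25, minor=0.24; AND[min(a, b)] → w = 0.24
R4 (z=33.0): medium=0.32, minor=0.24; AND[min(a, b)] → w = 0.24
Weighted average = (0.13·31.3 + 0.32·46.0 + 0.24·81.0 + 0.24·33.0) / (0.13 + 0.32 + 0.24 + 0.24)
  = 46.1490 / 0.9300 = 49.623

49.623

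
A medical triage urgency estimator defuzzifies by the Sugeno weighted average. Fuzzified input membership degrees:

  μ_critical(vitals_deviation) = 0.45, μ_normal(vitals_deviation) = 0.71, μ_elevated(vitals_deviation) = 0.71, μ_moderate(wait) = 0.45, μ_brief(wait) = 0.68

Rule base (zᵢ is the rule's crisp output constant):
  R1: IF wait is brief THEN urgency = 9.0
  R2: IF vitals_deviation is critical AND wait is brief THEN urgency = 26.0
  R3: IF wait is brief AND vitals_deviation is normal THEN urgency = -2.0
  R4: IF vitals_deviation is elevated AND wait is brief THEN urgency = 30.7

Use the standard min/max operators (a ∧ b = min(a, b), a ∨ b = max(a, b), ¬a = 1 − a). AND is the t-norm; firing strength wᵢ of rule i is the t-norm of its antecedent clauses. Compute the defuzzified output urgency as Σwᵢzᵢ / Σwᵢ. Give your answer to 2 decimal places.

14.99

R1 (z=9.0): brief=0.68 → w = 0.68
R2 (z=26.0): critical=0.45, brief=0.68; AND[min(a, b)] → w = 0.45
R3 (z=-2.0): brief=0.68, normal=0.71; AND[min(a, b)] → w = 0.68
R4 (z=30.7): elevated=0.71, brief=0.68; AND[min(a, b)] → w = 0.68
Weighted average = (0.68·9.0 + 0.45·26.0 + 0.68·-2.0 + 0.68·30.7) / (0.68 + 0.45 + 0.68 + 0.68)
  = 37.3360 / 2.4900 = 14.99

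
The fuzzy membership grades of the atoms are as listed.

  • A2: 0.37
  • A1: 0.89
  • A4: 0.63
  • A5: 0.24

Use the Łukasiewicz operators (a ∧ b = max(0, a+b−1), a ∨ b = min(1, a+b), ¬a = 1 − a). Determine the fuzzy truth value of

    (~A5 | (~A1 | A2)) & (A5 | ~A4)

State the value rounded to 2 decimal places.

~A5 = 1 − 0.24 = 0.76
~A1 = 1 − 0.89 = 0.11
~A1 | A2 = min(1, a+b) on (0.11, 0.37) = 0.48
~A5 | (~A1 | A2) = min(1, a+b) on (0.76, 0.48) = 1.00
~A4 = 1 − 0.63 = 0.37
A5 | ~A4 = min(1, a+b) on (0.24, 0.37) = 0.61
(~A5 | (~A1 | A2)) & (A5 | ~A4) = max(0, a+b−1) on (1.00, 0.61) = 0.61

0.61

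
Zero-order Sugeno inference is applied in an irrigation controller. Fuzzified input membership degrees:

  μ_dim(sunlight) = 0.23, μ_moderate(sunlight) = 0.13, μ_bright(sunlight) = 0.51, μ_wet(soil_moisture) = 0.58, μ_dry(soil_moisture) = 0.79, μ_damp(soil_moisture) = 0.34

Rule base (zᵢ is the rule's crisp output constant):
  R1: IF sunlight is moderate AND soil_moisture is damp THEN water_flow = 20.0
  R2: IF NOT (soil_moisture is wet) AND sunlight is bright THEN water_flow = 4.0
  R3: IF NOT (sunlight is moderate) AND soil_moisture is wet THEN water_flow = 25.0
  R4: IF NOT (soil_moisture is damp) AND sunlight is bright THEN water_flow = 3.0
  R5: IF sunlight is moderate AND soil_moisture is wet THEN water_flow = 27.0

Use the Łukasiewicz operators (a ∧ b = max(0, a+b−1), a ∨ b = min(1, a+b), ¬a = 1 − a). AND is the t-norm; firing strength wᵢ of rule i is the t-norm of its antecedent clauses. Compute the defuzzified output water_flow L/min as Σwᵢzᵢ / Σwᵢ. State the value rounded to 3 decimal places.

R1 (z=20.0): moderate=0.13, damp=0.34; AND[max(0, a+b−1)] → w = 0.00
R2 (z=4.0): ¬wet=1−0.58=0.42, bright=0.51; AND[max(0, a+b−1)] → w = 0.00
R3 (z=25.0): ¬moderate=1−0.13=0.87, wet=0.58; AND[max(0, a+b−1)] → w = 0.45
R4 (z=3.0): ¬damp=1−0.34=0.66, bright=0.51; AND[max(0, a+b−1)] → w = 0.17
R5 (z=27.0): moderate=0.13, wet=0.58; AND[max(0, a+b−1)] → w = 0.00
Weighted average = (0.00·20.0 + 0.00·4.0 + 0.45·25.0 + 0.17·3.0 + 0.00·27.0) / (0.00 + 0.00 + 0.45 + 0.17 + 0.00)
  = 11.7600 / 0.6200 = 18.968

18.968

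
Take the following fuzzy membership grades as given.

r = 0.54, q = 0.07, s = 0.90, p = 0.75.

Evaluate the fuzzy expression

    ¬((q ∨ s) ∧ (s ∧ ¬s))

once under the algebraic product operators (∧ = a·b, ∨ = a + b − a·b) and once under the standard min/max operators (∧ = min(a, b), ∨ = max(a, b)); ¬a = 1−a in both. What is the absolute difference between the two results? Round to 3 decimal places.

0.018

Under algebraic product:
  q ∨ s = a + b − a·b on (0.0700, 0.9000) = 0.9070
  ¬s = 1 − 0.9000 = 0.1000
  s ∧ ¬s = a·b on (0.9000, 0.1000) = 0.0900
  (q ∨ s) ∧ (s ∧ ¬s) = a·b on (0.9070, 0.0900) = 0.0816
  ¬((q ∨ s) ∧ (s ∧ ¬s)) = 1 − 0.0816 = 0.9184
  → value = 0.9184
Under standard min/max:
  q ∨ s = max(a, b) on (0.07, 0.90) = 0.90
  ¬s = 1 − 0.90 = 0.10
  s ∧ ¬s = min(a, b) on (0.90, 0.10) = 0.10
  (q ∨ s) ∧ (s ∧ ¬s) = min(a, b) on (0.90, 0.10) = 0.10
  ¬((q ∨ s) ∧ (s ∧ ¬s)) = 1 − 0.10 = 0.90
  → value = 0.9000
|0.9184 − 0.9000| = 0.018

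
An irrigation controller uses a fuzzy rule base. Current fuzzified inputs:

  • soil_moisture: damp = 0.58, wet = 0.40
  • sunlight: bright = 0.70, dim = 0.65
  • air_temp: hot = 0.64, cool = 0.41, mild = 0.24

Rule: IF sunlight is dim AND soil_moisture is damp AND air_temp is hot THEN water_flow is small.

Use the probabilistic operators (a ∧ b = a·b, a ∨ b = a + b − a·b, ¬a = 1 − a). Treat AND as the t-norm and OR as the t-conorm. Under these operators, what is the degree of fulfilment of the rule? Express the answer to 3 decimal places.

firing strength: dim=0.65, damp=0.58, hot=0.64; AND[a·b] → w = 0.2413

0.241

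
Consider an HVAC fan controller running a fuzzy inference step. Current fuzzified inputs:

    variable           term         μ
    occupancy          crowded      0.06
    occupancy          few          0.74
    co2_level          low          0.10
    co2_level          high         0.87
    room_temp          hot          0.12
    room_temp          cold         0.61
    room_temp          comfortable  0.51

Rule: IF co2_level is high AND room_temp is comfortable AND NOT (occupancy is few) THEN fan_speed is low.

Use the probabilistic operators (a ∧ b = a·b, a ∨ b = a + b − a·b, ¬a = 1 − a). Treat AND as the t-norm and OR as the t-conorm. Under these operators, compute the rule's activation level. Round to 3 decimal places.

0.115

firing strength: high=0.87, comfortable=0.51, ¬few=1−0.74=0.26; AND[a·b] → w = 0.1154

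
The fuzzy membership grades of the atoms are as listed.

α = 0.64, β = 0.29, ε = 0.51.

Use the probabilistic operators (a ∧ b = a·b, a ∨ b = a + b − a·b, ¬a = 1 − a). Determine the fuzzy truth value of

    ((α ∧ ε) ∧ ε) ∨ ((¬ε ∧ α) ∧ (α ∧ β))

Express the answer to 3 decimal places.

0.215

α ∧ ε = a·b on (0.6400, 0.5100) = 0.3264
(α ∧ ε) ∧ ε = a·b on (0.3264, 0.5100) = 0.1665
¬ε = 1 − 0.5100 = 0.4900
¬ε ∧ α = a·b on (0.4900, 0.6400) = 0.3136
α ∧ β = a·b on (0.6400, 0.2900) = 0.1856
(¬ε ∧ α) ∧ (α ∧ β) = a·b on (0.3136, 0.1856) = 0.0582
((α ∧ ε) ∧ ε) ∨ ((¬ε ∧ α) ∧ (α ∧ β)) = a + b − a·b on (0.1665, 0.0582) = 0.2150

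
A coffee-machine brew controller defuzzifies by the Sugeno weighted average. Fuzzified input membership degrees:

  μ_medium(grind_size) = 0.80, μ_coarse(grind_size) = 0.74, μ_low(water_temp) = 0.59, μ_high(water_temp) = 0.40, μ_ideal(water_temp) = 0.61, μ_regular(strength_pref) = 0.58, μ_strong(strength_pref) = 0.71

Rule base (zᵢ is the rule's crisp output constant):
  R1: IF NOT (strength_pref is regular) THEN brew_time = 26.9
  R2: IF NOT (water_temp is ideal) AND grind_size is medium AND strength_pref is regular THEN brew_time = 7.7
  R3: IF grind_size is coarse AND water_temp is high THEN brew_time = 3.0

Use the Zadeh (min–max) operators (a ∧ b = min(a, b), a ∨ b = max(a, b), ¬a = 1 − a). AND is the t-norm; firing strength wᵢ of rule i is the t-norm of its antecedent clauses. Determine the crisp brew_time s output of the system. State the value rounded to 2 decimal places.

12.81

R1 (z=26.9): ¬regular=1−0.58=0.42 → w = 0.42
R2 (z=7.7): ¬ideal=1−0.61=0.39, medium=0.80, regular=0.58; AND[min(a, b)] → w = 0.39
R3 (z=3.0): coarse=0.74, high=0.40; AND[min(a, b)] → w = 0.40
Weighted average = (0.42·26.9 + 0.39·7.7 + 0.40·3.0) / (0.42 + 0.39 + 0.40)
  = 15.5010 / 1.2100 = 12.81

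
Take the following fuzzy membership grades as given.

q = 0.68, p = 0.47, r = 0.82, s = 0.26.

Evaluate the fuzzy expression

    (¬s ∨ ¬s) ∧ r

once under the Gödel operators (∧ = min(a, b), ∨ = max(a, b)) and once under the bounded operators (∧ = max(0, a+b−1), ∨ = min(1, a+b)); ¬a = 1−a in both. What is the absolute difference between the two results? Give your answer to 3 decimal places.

0.080

Under Gödel:
  ¬s = 1 − 0.26 = 0.74
  ¬s = 1 − 0.26 = 0.74
  ¬s ∨ ¬s = max(a, b) on (0.74, 0.74) = 0.74
  (¬s ∨ ¬s) ∧ r = min(a, b) on (0.74, 0.82) = 0.74
  → value = 0.7400
Under bounded:
  ¬s = 1 − 0.26 = 0.74
  ¬s = 1 − 0.26 = 0.74
  ¬s ∨ ¬s = min(1, a+b) on (0.74, 0.74) = 1.00
  (¬s ∨ ¬s) ∧ r = max(0, a+b−1) on (1.00, 0.82) = 0.82
  → value = 0.8200
|0.7400 − 0.8200| = 0.080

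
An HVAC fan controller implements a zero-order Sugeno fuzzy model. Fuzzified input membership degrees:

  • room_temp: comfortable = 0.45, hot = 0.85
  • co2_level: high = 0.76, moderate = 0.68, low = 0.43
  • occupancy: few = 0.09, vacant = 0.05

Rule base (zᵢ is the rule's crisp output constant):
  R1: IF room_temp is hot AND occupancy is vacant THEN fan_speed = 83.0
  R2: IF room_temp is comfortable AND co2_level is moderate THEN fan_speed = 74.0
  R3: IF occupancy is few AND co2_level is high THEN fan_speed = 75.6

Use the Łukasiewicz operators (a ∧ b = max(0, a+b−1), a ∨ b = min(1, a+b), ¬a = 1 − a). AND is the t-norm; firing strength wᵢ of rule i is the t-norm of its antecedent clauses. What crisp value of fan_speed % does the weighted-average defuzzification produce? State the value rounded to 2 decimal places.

74.00

R1 (z=83.0): hot=0.85, vacant=0.05; AND[max(0, a+b−1)] → w = 0.00
R2 (z=74.0): comfortable=0.45, moderate=0.68; AND[max(0, a+b−1)] → w = 0.13
R3 (z=75.6): few=0.09, high=0.76; AND[max(0, a+b−1)] → w = 0.00
Weighted average = (0.00·83.0 + 0.13·74.0 + 0.00·75.6) / (0.00 + 0.13 + 0.00)
  = 9.6200 / 0.1300 = 74.00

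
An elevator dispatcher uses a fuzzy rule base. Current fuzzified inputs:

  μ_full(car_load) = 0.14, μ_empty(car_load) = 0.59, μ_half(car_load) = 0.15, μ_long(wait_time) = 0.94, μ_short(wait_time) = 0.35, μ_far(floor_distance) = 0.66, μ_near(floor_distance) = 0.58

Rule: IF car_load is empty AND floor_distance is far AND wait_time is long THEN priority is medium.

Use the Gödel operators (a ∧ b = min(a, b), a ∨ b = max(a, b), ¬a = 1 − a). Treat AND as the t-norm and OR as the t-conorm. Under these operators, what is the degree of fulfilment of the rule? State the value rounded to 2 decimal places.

0.59

firing strength: empty=0.59, far=0.66, long=0.94; AND[min(a, b)] → w = 0.59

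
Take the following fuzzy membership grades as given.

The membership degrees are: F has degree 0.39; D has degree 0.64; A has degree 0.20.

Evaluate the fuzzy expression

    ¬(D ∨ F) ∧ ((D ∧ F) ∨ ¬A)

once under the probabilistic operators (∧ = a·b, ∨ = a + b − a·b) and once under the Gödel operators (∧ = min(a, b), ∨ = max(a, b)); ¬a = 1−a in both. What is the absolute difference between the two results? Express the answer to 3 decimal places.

0.173

Under probabilistic:
  D ∨ F = a + b − a·b on (0.6400, 0.3900) = 0.7804
  ¬(D ∨ F) = 1 − 0.7804 = 0.2196
  D ∧ F = a·b on (0.6400, 0.3900) = 0.2496
  ¬A = 1 − 0.2000 = 0.8000
  (D ∧ F) ∨ ¬A = a + b − a·b on (0.2496, 0.8000) = 0.8499
  ¬(D ∨ F) ∧ ((D ∧ F) ∨ ¬A) = a·b on (0.2196, 0.8499) = 0.1866
  → value = 0.1866
Under Gödel:
  D ∨ F = max(a, b) on (0.64, 0.39) = 0.64
  ¬(D ∨ F) = 1 − 0.64 = 0.36
  D ∧ F = min(a, b) on (0.64, 0.39) = 0.39
  ¬A = 1 − 0.20 = 0.80
  (D ∧ F) ∨ ¬A = max(a, b) on (0.39, 0.80) = 0.80
  ¬(D ∨ F) ∧ ((D ∧ F) ∨ ¬A) = min(a, b) on (0.36, 0.80) = 0.36
  → value = 0.3600
|0.1866 − 0.3600| = 0.173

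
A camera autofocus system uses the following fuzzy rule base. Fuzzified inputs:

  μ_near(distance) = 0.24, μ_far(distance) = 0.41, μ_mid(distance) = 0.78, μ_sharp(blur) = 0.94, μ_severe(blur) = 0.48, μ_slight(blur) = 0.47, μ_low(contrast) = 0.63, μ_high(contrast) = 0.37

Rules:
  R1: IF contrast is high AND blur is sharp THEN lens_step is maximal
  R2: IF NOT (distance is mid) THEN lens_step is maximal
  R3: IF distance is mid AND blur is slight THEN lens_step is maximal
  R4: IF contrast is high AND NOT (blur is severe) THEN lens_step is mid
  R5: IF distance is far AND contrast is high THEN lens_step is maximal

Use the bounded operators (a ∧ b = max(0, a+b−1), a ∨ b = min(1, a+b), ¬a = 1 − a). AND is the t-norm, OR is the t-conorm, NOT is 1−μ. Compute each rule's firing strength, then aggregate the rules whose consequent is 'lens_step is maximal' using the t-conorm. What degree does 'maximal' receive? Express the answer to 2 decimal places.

R1: high=0.37, sharp=0.94; AND[max(0, a+b−1)] → w = 0.31
R2: ¬mid=1−0.78=0.22 → w = 0.22
R3: mid=0.78, slight=0.47; AND[max(0, a+b−1)] → w = 0.25
R4: high=0.37, ¬severe=1−0.48=0.52; AND[max(0, a+b−1)] → w = 0.00
R5: far=0.41, high=0.37; AND[max(0, a+b−1)] → w = 0.00
Rules with consequent 'maximal': {R1, R2, R3, R5} → strengths 0.31, 0.22, 0.25, 0.00
Aggregate via t-conorm [min(1, a+b)]: 0.78

0.78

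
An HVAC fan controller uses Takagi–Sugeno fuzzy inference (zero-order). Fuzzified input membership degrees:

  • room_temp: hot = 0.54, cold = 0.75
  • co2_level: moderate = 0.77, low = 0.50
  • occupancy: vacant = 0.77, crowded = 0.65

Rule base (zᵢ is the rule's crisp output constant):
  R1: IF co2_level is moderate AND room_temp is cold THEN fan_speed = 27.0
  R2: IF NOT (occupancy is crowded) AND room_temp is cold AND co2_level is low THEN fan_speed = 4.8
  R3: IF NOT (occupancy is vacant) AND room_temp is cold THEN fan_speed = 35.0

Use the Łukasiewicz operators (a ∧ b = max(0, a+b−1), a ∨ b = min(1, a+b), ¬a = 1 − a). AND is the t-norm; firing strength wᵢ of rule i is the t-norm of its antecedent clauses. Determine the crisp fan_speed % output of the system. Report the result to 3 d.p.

27.000

R1 (z=27.0): moderate=0.77, cold=0.75; AND[max(0, a+b−1)] → w = 0.52
R2 (z=4.8): ¬crowded=1−0.65=0.35, cold=0.75, low=0.50; AND[max(0, a+b−1)] → w = 0.00
R3 (z=35.0): ¬vacant=1−0.77=0.23, cold=0.75; AND[max(0, a+b−1)] → w = 0.00
Weighted average = (0.52·27.0 + 0.00·4.8 + 0.00·35.0) / (0.52 + 0.00 + 0.00)
  = 14.0400 / 0.5200 = 27.000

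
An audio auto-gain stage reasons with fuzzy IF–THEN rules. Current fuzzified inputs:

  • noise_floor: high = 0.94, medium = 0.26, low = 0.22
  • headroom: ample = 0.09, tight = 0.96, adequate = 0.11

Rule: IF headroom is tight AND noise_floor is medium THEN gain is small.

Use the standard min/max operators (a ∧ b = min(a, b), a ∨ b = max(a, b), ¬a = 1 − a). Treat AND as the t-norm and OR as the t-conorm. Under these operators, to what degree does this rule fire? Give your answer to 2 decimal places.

0.26

firing strength: tight=0.96, medium=0.26; AND[min(a, b)] → w = 0.26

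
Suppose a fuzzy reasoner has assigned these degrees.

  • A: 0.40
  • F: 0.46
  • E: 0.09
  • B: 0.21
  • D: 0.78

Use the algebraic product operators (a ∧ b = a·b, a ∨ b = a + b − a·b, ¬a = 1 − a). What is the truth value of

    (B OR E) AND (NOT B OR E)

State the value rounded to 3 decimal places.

0.227

B OR E = a + b − a·b on (0.2100, 0.0900) = 0.2811
NOT B = 1 − 0.2100 = 0.7900
NOT B OR E = a + b − a·b on (0.7900, 0.0900) = 0.8089
(B OR E) AND (NOT B OR E) = a·b on (0.2811, 0.8089) = 0.2274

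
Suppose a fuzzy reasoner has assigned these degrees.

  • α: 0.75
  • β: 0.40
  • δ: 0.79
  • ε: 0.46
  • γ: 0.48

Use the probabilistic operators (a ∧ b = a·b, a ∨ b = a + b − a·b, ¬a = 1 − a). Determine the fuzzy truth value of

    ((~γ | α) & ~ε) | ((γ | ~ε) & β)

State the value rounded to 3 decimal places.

~γ = 1 − 0.4800 = 0.5200
~γ | α = a + b − a·b on (0.5200, 0.7500) = 0.8800
~ε = 1 − 0.4600 = 0.5400
(~γ | α) & ~ε = a·b on (0.8800, 0.5400) = 0.4752
~ε = 1 − 0.4600 = 0.5400
γ | ~ε = a + b − a·b on (0.4800, 0.5400) = 0.7608
(γ | ~ε) & β = a·b on (0.7608, 0.4000) = 0.3043
((~γ | α) & ~ε) | ((γ | ~ε) & β) = a + b − a·b on (0.4752, 0.3043) = 0.6349

0.635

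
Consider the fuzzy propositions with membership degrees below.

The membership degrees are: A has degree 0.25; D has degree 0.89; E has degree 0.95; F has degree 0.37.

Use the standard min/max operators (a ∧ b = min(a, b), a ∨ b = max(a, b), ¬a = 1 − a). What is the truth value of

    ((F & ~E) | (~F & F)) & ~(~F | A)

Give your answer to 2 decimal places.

0.37

~E = 1 − 0.95 = 0.05
F & ~E = min(a, b) on (0.37, 0.05) = 0.05
~F = 1 − 0.37 = 0.63
~F & F = min(a, b) on (0.63, 0.37) = 0.37
(F & ~E) | (~F & F) = max(a, b) on (0.05, 0.37) = 0.37
~F = 1 − 0.37 = 0.63
~F | A = max(a, b) on (0.63, 0.25) = 0.63
~(~F | A) = 1 − 0.63 = 0.37
((F & ~E) | (~F & F)) & ~(~F | A) = min(a, b) on (0.37, 0.37) = 0.37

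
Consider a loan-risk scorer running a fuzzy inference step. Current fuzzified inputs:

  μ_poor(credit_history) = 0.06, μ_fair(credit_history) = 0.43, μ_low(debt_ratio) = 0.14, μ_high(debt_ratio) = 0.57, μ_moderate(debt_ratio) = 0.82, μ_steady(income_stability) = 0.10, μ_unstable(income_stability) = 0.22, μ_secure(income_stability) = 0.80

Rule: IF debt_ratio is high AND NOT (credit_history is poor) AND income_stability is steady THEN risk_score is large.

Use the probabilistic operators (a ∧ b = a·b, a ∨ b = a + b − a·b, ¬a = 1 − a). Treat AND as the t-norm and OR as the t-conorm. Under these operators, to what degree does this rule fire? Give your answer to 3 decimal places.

firing strength: high=0.57, ¬poor=1−0.06=0.94, steady=0.10; AND[a·b] → w = 0.0536

0.054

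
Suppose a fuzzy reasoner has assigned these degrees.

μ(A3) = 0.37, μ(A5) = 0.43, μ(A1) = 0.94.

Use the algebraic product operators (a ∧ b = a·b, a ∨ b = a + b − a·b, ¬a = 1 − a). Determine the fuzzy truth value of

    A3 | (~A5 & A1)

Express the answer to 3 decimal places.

0.708

~A5 = 1 − 0.4300 = 0.5700
~A5 & A1 = a·b on (0.5700, 0.9400) = 0.5358
A3 | (~A5 & A1) = a + b − a·b on (0.3700, 0.5358) = 0.7076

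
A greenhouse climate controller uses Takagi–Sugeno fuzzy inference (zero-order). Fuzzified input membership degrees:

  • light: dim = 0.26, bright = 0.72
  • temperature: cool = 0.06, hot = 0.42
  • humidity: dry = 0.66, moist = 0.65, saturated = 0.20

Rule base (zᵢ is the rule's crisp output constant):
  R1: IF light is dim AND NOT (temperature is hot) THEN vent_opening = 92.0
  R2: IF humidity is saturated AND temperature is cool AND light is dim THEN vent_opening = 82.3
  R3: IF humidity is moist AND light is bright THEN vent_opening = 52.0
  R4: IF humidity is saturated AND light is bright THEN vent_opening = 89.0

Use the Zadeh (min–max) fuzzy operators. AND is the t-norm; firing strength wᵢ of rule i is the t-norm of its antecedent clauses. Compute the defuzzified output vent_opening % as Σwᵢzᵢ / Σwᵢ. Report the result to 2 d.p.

68.77

R1 (z=92.0): dim=0.26, ¬hot=1−0.42=0.58; AND[min(a, b)] → w = 0.26
R2 (z=82.3): saturated=0.20, cool=0.06, dim=0.26; AND[min(a, b)] → w = 0.06
R3 (z=52.0): moist=0.65, bright=0.72; AND[min(a, b)] → w = 0.65
R4 (z=89.0): saturated=0.20, bright=0.72; AND[min(a, b)] → w = 0.20
Weighted average = (0.26·92.0 + 0.06·82.3 + 0.65·52.0 + 0.20·89.0) / (0.26 + 0.06 + 0.65 + 0.20)
  = 80.4580 / 1.1700 = 68.77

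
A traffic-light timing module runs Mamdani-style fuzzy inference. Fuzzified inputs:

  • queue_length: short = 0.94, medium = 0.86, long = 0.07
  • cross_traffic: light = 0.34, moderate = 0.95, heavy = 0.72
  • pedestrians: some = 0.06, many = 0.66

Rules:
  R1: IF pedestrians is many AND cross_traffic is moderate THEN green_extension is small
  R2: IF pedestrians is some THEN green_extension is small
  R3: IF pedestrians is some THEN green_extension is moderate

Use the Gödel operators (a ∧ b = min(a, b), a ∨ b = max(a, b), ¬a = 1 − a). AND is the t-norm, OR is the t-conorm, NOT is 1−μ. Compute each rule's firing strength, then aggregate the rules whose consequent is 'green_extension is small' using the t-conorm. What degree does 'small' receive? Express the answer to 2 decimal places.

0.66

R1: many=0.66, moderate=0.95; AND[min(a, b)] → w = 0.66
R2: some=0.06 → w = 0.06
R3: some=0.06 → w = 0.06
Rules with consequent 'small': {R1, R2} → strengths 0.66, 0.06
Aggregate via t-conorm [max(a, b)]: 0.66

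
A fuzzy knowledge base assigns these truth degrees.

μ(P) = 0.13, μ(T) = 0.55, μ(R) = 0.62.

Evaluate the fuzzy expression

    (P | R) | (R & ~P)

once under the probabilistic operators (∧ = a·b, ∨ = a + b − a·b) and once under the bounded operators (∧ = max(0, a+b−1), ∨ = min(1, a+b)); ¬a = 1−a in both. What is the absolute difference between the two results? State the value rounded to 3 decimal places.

0.152

Under probabilistic:
  P | R = a + b − a·b on (0.1300, 0.6200) = 0.6694
  ~P = 1 − 0.1300 = 0.8700
  R & ~P = a·b on (0.6200, 0.8700) = 0.5394
  (P | R) | (R & ~P) = a + b − a·b on (0.6694, 0.5394) = 0.8477
  → value = 0.8477
Under bounded:
  P | R = min(1, a+b) on (0.13, 0.62) = 0.75
  ~P = 1 − 0.13 = 0.87
  R & ~P = max(0, a+b−1) on (0.62, 0.87) = 0.49
  (P | R) | (R & ~P) = min(1, a+b) on (0.75, 0.49) = 1.00
  → value = 1.0000
|0.8477 − 1.0000| = 0.152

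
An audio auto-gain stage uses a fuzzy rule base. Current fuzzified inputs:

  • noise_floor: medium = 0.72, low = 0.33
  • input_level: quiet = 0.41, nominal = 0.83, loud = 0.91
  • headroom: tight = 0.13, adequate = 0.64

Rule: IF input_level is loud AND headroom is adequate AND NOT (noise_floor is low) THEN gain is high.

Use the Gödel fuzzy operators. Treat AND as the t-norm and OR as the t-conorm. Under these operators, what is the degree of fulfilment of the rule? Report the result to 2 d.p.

0.64

firing strength: loud=0.91, adequate=0.64, ¬low=1−0.33=0.67; AND[min(a, b)] → w = 0.64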